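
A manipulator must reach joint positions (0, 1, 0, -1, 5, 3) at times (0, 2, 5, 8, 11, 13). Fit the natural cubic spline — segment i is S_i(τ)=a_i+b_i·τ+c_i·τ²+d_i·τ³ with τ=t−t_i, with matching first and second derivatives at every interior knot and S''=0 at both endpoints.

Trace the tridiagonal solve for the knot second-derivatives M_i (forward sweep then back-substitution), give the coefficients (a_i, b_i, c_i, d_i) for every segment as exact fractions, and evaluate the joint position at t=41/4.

Δ: Δ0=1/2, Δ1=-1/3, Δ2=-1/3, Δ3=2, Δ4=-1
row 1: diag=10, rhs=-5; c'=3/10, d'=-1/2
row 2: denom=12−3·3/10=111/10; d'=(0−3·-1/2)/(111/10)=5/37
row 3: denom=12−3·10/37=414/37; d'=(14−3·5/37)/(414/37)=503/414
row 4: denom=10−3·37/138=423/46; d'=(-18−3·503/414)/(423/46)=-2987/1269
back: M4=-2987/1269
back: M3=503/414−37/138·-2987/1269=7028/3807
back: M2=5/37−10/37·7028/3807=-1385/3807
back: M1=-1/2−3/10·-1385/3807=-496/1269
M: M0=0, M1=-496/1269, M2=-1385/3807, M3=7028/3807, M4=-2987/1269, M5=0
seg 0: a=0, c=M0/2=0, d=(M1−M0)/(6·2)=-124/3807, b=Δ0−h0·(2M0+M1)/6=4799/7614
seg 1: a=1, c=M1/2=-248/1269, d=(M2−M1)/(6·3)=103/68526, b=Δ1−h1·(2M1+M2)/6=1823/7614
seg 2: a=0, c=M2/2=-1385/7614, d=(M3−M2)/(6·3)=179/1458, b=Δ2−h2·(2M2+M3)/6=-3398/3807
seg 3: a=-1, c=M3/2=3514/3807, d=(M4−M3)/(6·3)=-15989/68526, b=Δ3−h3·(2M3+M4)/6=10133/7614
seg 4: a=5, c=M4/2=-2987/2538, d=(M5−M4)/(6·2)=2987/15228, b=Δ4−h4·(2M4+M5)/6=2167/3807
t_q=41/4 → seg 3, τ=9/4; S=-1+10133/7614·τ+3514/3807·τ²+-15989/68526·τ³=217091/54144

  seg 0: a=0 b=4799/7614 c=0 d=-124/3807
  seg 1: a=1 b=1823/7614 c=-248/1269 d=103/68526
  seg 2: a=0 b=-3398/3807 c=-1385/7614 d=179/1458
  seg 3: a=-1 b=10133/7614 c=3514/3807 d=-15989/68526
  seg 4: a=5 b=2167/3807 c=-2987/2538 d=2987/15228
S(41/4) = 217091/54144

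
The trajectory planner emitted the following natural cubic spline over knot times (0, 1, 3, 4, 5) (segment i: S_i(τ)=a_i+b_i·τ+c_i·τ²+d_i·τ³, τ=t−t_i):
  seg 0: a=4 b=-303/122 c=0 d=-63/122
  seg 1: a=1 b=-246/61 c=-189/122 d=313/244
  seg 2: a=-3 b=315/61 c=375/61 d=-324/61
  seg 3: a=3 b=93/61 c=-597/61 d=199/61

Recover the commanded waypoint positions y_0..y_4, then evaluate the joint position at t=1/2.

y_0=4 y_1=1 y_2=-3 y_3=3 y_4=-2
S(1/2) = 2629/976

y_0 = S_0(0) = a_0 = 4
y_1 = S_1(0) = a_1 = 1
y_2 = S_2(0) = a_2 = -3
y_3 = S_3(0) = a_3 = 3
y_4 = S_3(1) = -2
t_q=1/2 is in segment 0 (τ=1/2); S_0(τ)=2629/976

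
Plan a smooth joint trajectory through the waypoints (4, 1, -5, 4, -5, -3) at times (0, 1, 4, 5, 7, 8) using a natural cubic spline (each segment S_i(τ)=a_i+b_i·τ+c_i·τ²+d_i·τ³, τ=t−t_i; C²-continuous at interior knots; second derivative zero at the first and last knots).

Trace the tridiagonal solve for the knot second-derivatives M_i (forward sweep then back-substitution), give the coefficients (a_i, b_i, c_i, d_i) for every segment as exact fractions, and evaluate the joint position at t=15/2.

  seg 0: a=4 b=-253/107 c=0 d=-68/107
  seg 1: a=1 b=-457/107 c=-204/107 d=95/107
  seg 2: a=-5 b=884/107 c=651/107 d=-572/107
  seg 3: a=4 b=470/107 c=-1065/107 d=2357/856
  seg 4: a=-5 b=-509/214 c=2811/428 d=-937/428
S(15/2) = -16507/3424

Δ: Δ0=-3, Δ1=-2, Δ2=9, Δ3=-9/2, Δ4=2
row 1: diag=8, rhs=6; c'=3/8, d'=3/4
row 2: denom=8−3·3/8=55/8; d'=(66−3·3/4)/(55/8)=102/11
row 3: denom=6−1·8/55=322/55; d'=(-81−1·102/11)/(322/55)=-4965/322
row 4: denom=6−2·55/161=856/161; d'=(39−2·-4965/322)/(856/161)=2811/214
back: M4=2811/214
back: M3=-4965/322−55/161·2811/214=-2130/107
back: M2=102/11−8/55·-2130/107=1302/107
back: M1=3/4−3/8·1302/107=-408/107
M: M0=0, M1=-408/107, M2=1302/107, M3=-2130/107, M4=2811/214, M5=0
seg 0: a=4, c=M0/2=0, d=(M1−M0)/(6·1)=-68/107, b=Δ0−h0·(2M0+M1)/6=-253/107
seg 1: a=1, c=M1/2=-204/107, d=(M2−M1)/(6·3)=95/107, b=Δ1−h1·(2M1+M2)/6=-457/107
seg 2: a=-5, c=M2/2=651/107, d=(M3−M2)/(6·1)=-572/107, b=Δ2−h2·(2M2+M3)/6=884/107
seg 3: a=4, c=M3/2=-1065/107, d=(M4−M3)/(6·2)=2357/856, b=Δ3−h3·(2M3+M4)/6=470/107
seg 4: a=-5, c=M4/2=2811/428, d=(M5−M4)/(6·1)=-937/428, b=Δ4−h4·(2M4+M5)/6=-509/214
t_q=15/2 → seg 4, τ=1/2; S=-5+-509/214·τ+2811/428·τ²+-937/428·τ³=-16507/3424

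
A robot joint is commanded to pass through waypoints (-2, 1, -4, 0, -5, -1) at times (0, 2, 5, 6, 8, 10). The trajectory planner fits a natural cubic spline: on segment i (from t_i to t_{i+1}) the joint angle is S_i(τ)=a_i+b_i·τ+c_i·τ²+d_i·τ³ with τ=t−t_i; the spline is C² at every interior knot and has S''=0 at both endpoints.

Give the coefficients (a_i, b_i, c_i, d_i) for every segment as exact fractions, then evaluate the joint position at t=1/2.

  seg 0: a=-2 b=6455/2283 c=0 d=-6061/18264
  seg 1: a=1 b=-5273/4566 c=-6061/3044 d=16625/27396
  seg 2: a=-4 b=29981/9132 c=2641/761 d=-25145/9132
  seg 3: a=0 b=8965/4566 c=-14581/3044 d=23363/18264
  seg 4: a=-5 b=-4216/2283 c=4391/1522 d=-4391/9132
S(1/2) = -30575/48704

Δ: Δ0=3/2, Δ1=-5/3, Δ2=4, Δ3=-5/2, Δ4=2
row 1: diag=10, rhs=-19; c'=3/10, d'=-19/10
row 2: denom=8−3·3/10=71/10; d'=(34−3·-19/10)/(71/10)=397/71
row 3: denom=6−1·10/71=416/71; d'=(-39−1·397/71)/(416/71)=-1583/208
row 4: denom=8−2·71/208=761/104; d'=(27−2·-1583/208)/(761/104)=4391/761
back: M4=4391/761
back: M3=-1583/208−71/208·4391/761=-14581/1522
back: M2=397/71−10/71·-14581/1522=5282/761
back: M1=-19/10−3/10·5282/761=-6061/1522
M: M0=0, M1=-6061/1522, M2=5282/761, M3=-14581/1522, M4=4391/761, M5=0
seg 0: a=-2, c=M0/2=0, d=(M1−M0)/(6·2)=-6061/18264, b=Δ0−h0·(2M0+M1)/6=6455/2283
seg 1: a=1, c=M1/2=-6061/3044, d=(M2−M1)/(6·3)=16625/27396, b=Δ1−h1·(2M1+M2)/6=-5273/4566
seg 2: a=-4, c=M2/2=2641/761, d=(M3−M2)/(6·1)=-25145/9132, b=Δ2−h2·(2M2+M3)/6=29981/9132
seg 3: a=0, c=M3/2=-14581/3044, d=(M4−M3)/(6·2)=23363/18264, b=Δ3−h3·(2M3+M4)/6=8965/4566
seg 4: a=-5, c=M4/2=4391/1522, d=(M5−M4)/(6·2)=-4391/9132, b=Δ4−h4·(2M4+M5)/6=-4216/2283
t_q=1/2 → seg 0, τ=1/2; S=-2+6455/2283·τ+0·τ²+-6061/18264·τ³=-30575/48704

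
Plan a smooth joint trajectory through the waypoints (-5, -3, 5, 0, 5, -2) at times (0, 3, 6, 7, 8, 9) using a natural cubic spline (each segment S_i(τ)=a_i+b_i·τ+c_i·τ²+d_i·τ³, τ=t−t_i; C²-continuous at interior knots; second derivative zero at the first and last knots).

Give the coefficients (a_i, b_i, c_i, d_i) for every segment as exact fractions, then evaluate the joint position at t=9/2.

  seg 0: a=-5 b=-1361/1257 c=0 d=733/3771
  seg 1: a=-3 b=5236/1257 c=733/419 d=-2827/3771
  seg 2: a=5 b=-7013/1257 c=-2094/419 d=7010/1257
  seg 3: a=0 b=1453/1257 c=4916/419 d=-9916/1257
  seg 4: a=5 b=1201/1257 c=-5000/419 d=5000/1257
S(9/2) = 15601/3352

Δ: Δ0=2/3, Δ1=8/3, Δ2=-5, Δ3=5, Δ4=-7
row 1: diag=12, rhs=12; c'=1/4, d'=1
row 2: denom=8−3·1/4=29/4; d'=(-46−3·1)/(29/4)=-196/29
row 3: denom=4−1·4/29=112/29; d'=(60−1·-196/29)/(112/29)=121/7
row 4: denom=4−1·29/112=419/112; d'=(-72−1·121/7)/(419/112)=-10000/419
back: M4=-10000/419
back: M3=121/7−29/112·-10000/419=9832/419
back: M2=-196/29−4/29·9832/419=-4188/419
back: M1=1−1/4·-4188/419=1466/419
M: M0=0, M1=1466/419, M2=-4188/419, M3=9832/419, M4=-10000/419, M5=0
seg 0: a=-5, c=M0/2=0, d=(M1−M0)/(6·3)=733/3771, b=Δ0−h0·(2M0+M1)/6=-1361/1257
seg 1: a=-3, c=M1/2=733/419, d=(M2−M1)/(6·3)=-2827/3771, b=Δ1−h1·(2M1+M2)/6=5236/1257
seg 2: a=5, c=M2/2=-2094/419, d=(M3−M2)/(6·1)=7010/1257, b=Δ2−h2·(2M2+M3)/6=-7013/1257
seg 3: a=0, c=M3/2=4916/419, d=(M4−M3)/(6·1)=-9916/1257, b=Δ3−h3·(2M3+M4)/6=1453/1257
seg 4: a=5, c=M4/2=-5000/419, d=(M5−M4)/(6·1)=5000/1257, b=Δ4−h4·(2M4+M5)/6=1201/1257
t_q=9/2 → seg 1, τ=3/2; S=-3+5236/1257·τ+733/419·τ²+-2827/3771·τ³=15601/3352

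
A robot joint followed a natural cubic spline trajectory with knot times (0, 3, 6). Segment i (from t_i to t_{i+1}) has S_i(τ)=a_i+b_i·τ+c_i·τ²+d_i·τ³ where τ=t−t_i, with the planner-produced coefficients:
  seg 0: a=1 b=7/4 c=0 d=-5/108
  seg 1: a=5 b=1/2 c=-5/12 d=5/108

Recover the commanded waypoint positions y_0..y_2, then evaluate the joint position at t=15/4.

y_0 = S_0(0) = a_0 = 1
y_1 = S_1(0) = a_1 = 5
y_2 = S_1(3) = 4
t_q=15/4 is in segment 1 (τ=3/4); S_1(τ)=1321/256

y_0=1 y_1=5 y_2=4
S(15/4) = 1321/256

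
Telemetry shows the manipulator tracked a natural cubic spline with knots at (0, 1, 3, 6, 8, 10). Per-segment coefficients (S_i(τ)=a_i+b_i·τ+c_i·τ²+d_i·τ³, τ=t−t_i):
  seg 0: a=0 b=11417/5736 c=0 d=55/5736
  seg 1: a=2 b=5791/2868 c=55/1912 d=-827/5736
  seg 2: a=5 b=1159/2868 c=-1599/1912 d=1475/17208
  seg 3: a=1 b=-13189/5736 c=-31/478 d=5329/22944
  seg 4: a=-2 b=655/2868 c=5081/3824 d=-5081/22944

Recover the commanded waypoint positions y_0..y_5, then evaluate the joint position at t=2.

y_0 = S_0(0) = a_0 = 0
y_1 = S_1(0) = a_1 = 2
y_2 = S_2(0) = a_2 = 5
y_3 = S_3(0) = a_3 = 1
y_4 = S_4(0) = a_4 = -2
y_5 = S_4(2) = 2
t_q=2 is in segment 1 (τ=1); S_1(τ)=933/239

y_0=0 y_1=2 y_2=5 y_3=1 y_4=-2 y_5=2
S(2) = 933/239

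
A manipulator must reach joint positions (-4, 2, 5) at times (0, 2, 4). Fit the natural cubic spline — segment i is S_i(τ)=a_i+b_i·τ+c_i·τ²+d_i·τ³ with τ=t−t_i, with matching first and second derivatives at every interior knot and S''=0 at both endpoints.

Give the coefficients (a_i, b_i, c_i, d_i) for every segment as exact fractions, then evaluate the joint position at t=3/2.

  seg 0: a=-4 b=27/8 c=0 d=-3/32
  seg 1: a=2 b=9/4 c=-9/16 d=3/32
S(3/2) = 191/256

Δ: Δ0=3, Δ1=3/2
row 1: diag=8, rhs=-9; c'=1/4, d'=-9/8
back: M1=-9/8
M: M0=0, M1=-9/8, M2=0
seg 0: a=-4, c=M0/2=0, d=(M1−M0)/(6·2)=-3/32, b=Δ0−h0·(2M0+M1)/6=27/8
seg 1: a=2, c=M1/2=-9/16, d=(M2−M1)/(6·2)=3/32, b=Δ1−h1·(2M1+M2)/6=9/4
t_q=3/2 → seg 0, τ=3/2; S=-4+27/8·τ+0·τ²+-3/32·τ³=191/256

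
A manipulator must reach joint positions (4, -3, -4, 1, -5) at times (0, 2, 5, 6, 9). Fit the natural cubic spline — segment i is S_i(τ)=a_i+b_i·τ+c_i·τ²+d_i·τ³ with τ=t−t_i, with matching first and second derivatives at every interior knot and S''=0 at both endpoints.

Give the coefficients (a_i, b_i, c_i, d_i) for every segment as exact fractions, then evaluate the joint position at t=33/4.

  seg 0: a=4 b=-1027/279 c=0 d=101/2232
  seg 1: a=-3 b=-1751/558 c=101/372 d=2221/10044
  seg 2: a=-4 b=4979/1116 c=631/279 d=-641/372
  seg 3: a=1 b=2129/558 c=-3245/1116 d=3245/10044
S(33/4) = -11551/7936

Δ: Δ0=-7/2, Δ1=-1/3, Δ2=5, Δ3=-2
row 1: diag=10, rhs=19; c'=3/10, d'=19/10
row 2: denom=8−3·3/10=71/10; d'=(32−3·19/10)/(71/10)=263/71
row 3: denom=8−1·10/71=558/71; d'=(-42−1·263/71)/(558/71)=-3245/558
back: M3=-3245/558
back: M2=263/71−10/71·-3245/558=1262/279
back: M1=19/10−3/10·1262/279=101/186
M: M0=0, M1=101/186, M2=1262/279, M3=-3245/558, M4=0
seg 0: a=4, c=M0/2=0, d=(M1−M0)/(6·2)=101/2232, b=Δ0−h0·(2M0+M1)/6=-1027/279
seg 1: a=-3, c=M1/2=101/372, d=(M2−M1)/(6·3)=2221/10044, b=Δ1−h1·(2M1+M2)/6=-1751/558
seg 2: a=-4, c=M2/2=631/279, d=(M3−M2)/(6·1)=-641/372, b=Δ2−h2·(2M2+M3)/6=4979/1116
seg 3: a=1, c=M3/2=-3245/1116, d=(M4−M3)/(6·3)=3245/10044, b=Δ3−h3·(2M3+M4)/6=2129/558
t_q=33/4 → seg 3, τ=9/4; S=1+2129/558·τ+-3245/1116·τ²+3245/10044·τ³=-11551/7936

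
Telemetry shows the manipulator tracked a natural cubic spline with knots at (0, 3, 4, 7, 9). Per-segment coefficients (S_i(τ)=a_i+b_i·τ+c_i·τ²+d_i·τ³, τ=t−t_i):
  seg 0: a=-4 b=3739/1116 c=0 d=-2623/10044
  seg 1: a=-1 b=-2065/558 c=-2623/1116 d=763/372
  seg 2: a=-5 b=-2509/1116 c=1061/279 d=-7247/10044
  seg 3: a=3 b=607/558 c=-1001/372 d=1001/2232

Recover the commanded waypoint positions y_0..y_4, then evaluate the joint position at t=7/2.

y_0 = S_0(0) = a_0 = -4
y_1 = S_1(0) = a_1 = -1
y_2 = S_2(0) = a_2 = -5
y_3 = S_3(0) = a_3 = 3
y_4 = S_3(2) = -2
t_q=7/2 is in segment 1 (τ=1/2); S_1(τ)=-28405/8928

y_0=-4 y_1=-1 y_2=-5 y_3=3 y_4=-2
S(7/2) = -28405/8928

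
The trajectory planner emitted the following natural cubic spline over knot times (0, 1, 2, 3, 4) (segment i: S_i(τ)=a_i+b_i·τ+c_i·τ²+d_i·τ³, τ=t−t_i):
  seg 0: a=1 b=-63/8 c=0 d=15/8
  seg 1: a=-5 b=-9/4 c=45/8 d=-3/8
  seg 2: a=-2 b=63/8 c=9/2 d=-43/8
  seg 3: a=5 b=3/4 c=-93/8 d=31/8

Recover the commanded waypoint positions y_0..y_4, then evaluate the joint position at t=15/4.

y_0=1 y_1=-5 y_2=-2 y_3=5 y_4=-2
S(15/4) = 337/512

y_0 = S_0(0) = a_0 = 1
y_1 = S_1(0) = a_1 = -5
y_2 = S_2(0) = a_2 = -2
y_3 = S_3(0) = a_3 = 5
y_4 = S_3(1) = -2
t_q=15/4 is in segment 3 (τ=3/4); S_3(τ)=337/512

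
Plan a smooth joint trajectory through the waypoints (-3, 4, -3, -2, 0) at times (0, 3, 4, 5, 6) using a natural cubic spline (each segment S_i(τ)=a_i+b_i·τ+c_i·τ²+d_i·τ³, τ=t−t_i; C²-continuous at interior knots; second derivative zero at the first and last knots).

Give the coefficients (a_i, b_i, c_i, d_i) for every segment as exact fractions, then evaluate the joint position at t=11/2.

Δ: Δ0=7/3, Δ1=-7, Δ2=1, Δ3=2
row 1: diag=8, rhs=-56; c'=1/8, d'=-7
row 2: denom=4−1·1/8=31/8; d'=(48−1·-7)/(31/8)=440/31
row 3: denom=4−1·8/31=116/31; d'=(6−1·440/31)/(116/31)=-127/58
back: M3=-127/58
back: M2=440/31−8/31·-127/58=428/29
back: M1=-7−1/8·428/29=-513/58
M: M0=0, M1=-513/58, M2=428/29, M3=-127/58, M4=0
seg 0: a=-3, c=M0/2=0, d=(M1−M0)/(6·3)=-57/116, b=Δ0−h0·(2M0+M1)/6=2351/348
seg 1: a=4, c=M1/2=-513/116, d=(M2−M1)/(6·1)=1369/348, b=Δ1−h1·(2M1+M2)/6=-1133/174
seg 2: a=-3, c=M2/2=214/29, d=(M3−M2)/(6·1)=-983/348, b=Δ2−h2·(2M2+M3)/6=-1237/348
seg 3: a=-2, c=M3/2=-127/116, d=(M4−M3)/(6·1)=127/348, b=Δ3−h3·(2M3+M4)/6=475/174
t_q=11/2 → seg 3, τ=1/2; S=-2+475/174·τ+-127/116·τ²+127/348·τ³=-801/928

  seg 0: a=-3 b=2351/348 c=0 d=-57/116
  seg 1: a=4 b=-1133/174 c=-513/116 d=1369/348
  seg 2: a=-3 b=-1237/348 c=214/29 d=-983/348
  seg 3: a=-2 b=475/174 c=-127/116 d=127/348
S(11/2) = -801/928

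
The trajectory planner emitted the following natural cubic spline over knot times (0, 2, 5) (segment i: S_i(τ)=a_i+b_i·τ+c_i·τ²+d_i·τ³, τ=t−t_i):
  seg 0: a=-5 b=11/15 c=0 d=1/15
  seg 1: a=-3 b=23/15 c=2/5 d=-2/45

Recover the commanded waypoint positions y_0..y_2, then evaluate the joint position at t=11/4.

y_0 = S_0(0) = a_0 = -5
y_1 = S_1(0) = a_1 = -3
y_2 = S_1(3) = 4
t_q=11/4 is in segment 1 (τ=3/4); S_1(τ)=-263/160

y_0=-5 y_1=-3 y_2=4
S(11/4) = -263/160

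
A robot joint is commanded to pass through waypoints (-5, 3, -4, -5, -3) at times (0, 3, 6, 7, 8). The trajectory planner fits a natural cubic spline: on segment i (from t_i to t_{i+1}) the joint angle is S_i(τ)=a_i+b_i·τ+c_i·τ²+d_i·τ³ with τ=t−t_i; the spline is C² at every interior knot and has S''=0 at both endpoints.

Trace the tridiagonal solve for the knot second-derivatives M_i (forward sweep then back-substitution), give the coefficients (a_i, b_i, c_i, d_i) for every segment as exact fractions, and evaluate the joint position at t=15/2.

Δ: Δ0=8/3, Δ1=-7/3, Δ2=-1, Δ3=2
row 1: diag=12, rhs=-30; c'=1/4, d'=-5/2
row 2: denom=8−3·1/4=29/4; d'=(8−3·-5/2)/(29/4)=62/29
row 3: denom=4−1·4/29=112/29; d'=(18−1·62/29)/(112/29)=115/28
back: M3=115/28
back: M2=62/29−4/29·115/28=11/7
back: M1=-5/2−1/4·11/7=-81/28
M: M0=0, M1=-81/28, M2=11/7, M3=115/28, M4=0
seg 0: a=-5, c=M0/2=0, d=(M1−M0)/(6·3)=-9/56, b=Δ0−h0·(2M0+M1)/6=691/168
seg 1: a=3, c=M1/2=-81/56, d=(M2−M1)/(6·3)=125/504, b=Δ1−h1·(2M1+M2)/6=-19/84
seg 2: a=-4, c=M2/2=11/14, d=(M3−M2)/(6·1)=71/168, b=Δ2−h2·(2M2+M3)/6=-53/24
seg 3: a=-5, c=M3/2=115/56, d=(M4−M3)/(6·1)=-115/168, b=Δ3−h3·(2M3+M4)/6=53/84
t_q=15/2 → seg 3, τ=1/2; S=-5+53/84·τ+115/56·τ²+-115/168·τ³=-1907/448

  seg 0: a=-5 b=691/168 c=0 d=-9/56
  seg 1: a=3 b=-19/84 c=-81/56 d=125/504
  seg 2: a=-4 b=-53/24 c=11/14 d=71/168
  seg 3: a=-5 b=53/84 c=115/56 d=-115/168
S(15/2) = -1907/448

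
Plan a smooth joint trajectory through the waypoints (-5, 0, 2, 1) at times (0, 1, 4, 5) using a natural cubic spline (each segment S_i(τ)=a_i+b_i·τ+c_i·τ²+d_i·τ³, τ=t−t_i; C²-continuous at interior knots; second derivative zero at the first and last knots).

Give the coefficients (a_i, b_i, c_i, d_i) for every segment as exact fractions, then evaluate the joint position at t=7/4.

Δ: Δ0=5, Δ1=2/3, Δ2=-1
row 1: diag=8, rhs=-26; c'=3/8, d'=-13/4
row 2: denom=8−3·3/8=55/8; d'=(-10−3·-13/4)/(55/8)=-2/55
back: M2=-2/55
back: M1=-13/4−3/8·-2/55=-178/55
M: M0=0, M1=-178/55, M2=-2/55, M3=0
seg 0: a=-5, c=M0/2=0, d=(M1−M0)/(6·1)=-89/165, b=Δ0−h0·(2M0+M1)/6=914/165
seg 1: a=0, c=M1/2=-89/55, d=(M2−M1)/(6·3)=8/45, b=Δ1−h1·(2M1+M2)/6=647/165
seg 2: a=2, c=M2/2=-1/55, d=(M3−M2)/(6·1)=1/165, b=Δ2−h2·(2M2+M3)/6=-163/165
t_q=7/4 → seg 1, τ=3/4; S=0+647/165·τ+-89/55·τ²+8/45·τ³=1853/880

  seg 0: a=-5 b=914/165 c=0 d=-89/165
  seg 1: a=0 b=647/165 c=-89/55 d=8/45
  seg 2: a=2 b=-163/165 c=-1/55 d=1/165
S(7/4) = 1853/880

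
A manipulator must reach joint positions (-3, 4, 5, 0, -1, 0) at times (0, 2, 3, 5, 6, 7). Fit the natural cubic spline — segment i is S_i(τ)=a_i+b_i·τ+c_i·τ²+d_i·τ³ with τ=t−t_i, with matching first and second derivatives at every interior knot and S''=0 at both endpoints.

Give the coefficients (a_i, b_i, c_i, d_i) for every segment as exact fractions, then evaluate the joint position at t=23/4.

Δ: Δ0=7/2, Δ1=1, Δ2=-5/2, Δ3=-1, Δ4=1
row 1: diag=6, rhs=-15; c'=1/6, d'=-5/2
row 2: denom=6−1·1/6=35/6; d'=(-21−1·-5/2)/(35/6)=-111/35
row 3: denom=6−2·12/35=186/35; d'=(9−2·-111/35)/(186/35)=179/62
row 4: denom=4−1·35/186=709/186; d'=(12−1·179/62)/(709/186)=1695/709
back: M4=1695/709
back: M3=179/62−35/186·1695/709=1728/709
back: M2=-111/35−12/35·1728/709=-2841/709
back: M1=-5/2−1/6·-2841/709=-1299/709
M: M0=0, M1=-1299/709, M2=-2841/709, M3=1728/709, M4=1695/709, M5=0
seg 0: a=-3, c=M0/2=0, d=(M1−M0)/(6·2)=-433/2836, b=Δ0−h0·(2M0+M1)/6=5829/1418
seg 1: a=4, c=M1/2=-1299/1418, d=(M2−M1)/(6·1)=-257/709, b=Δ1−h1·(2M1+M2)/6=3231/1418
seg 2: a=5, c=M2/2=-2841/1418, d=(M3−M2)/(6·2)=1523/2836, b=Δ2−h2·(2M2+M3)/6=-909/1418
seg 3: a=0, c=M3/2=864/709, d=(M4−M3)/(6·1)=-11/1418, b=Δ3−h3·(2M3+M4)/6=-3135/1418
seg 4: a=-1, c=M4/2=1695/1418, d=(M5−M4)/(6·1)=-565/1418, b=Δ4−h4·(2M4+M5)/6=144/709
t_q=23/4 → seg 3, τ=3/4; S=0+-3135/1418·τ+864/709·τ²+-11/1418·τ³=-88569/90752

  seg 0: a=-3 b=5829/1418 c=0 d=-433/2836
  seg 1: a=4 b=3231/1418 c=-1299/1418 d=-257/709
  seg 2: a=5 b=-909/1418 c=-2841/1418 d=1523/2836
  seg 3: a=0 b=-3135/1418 c=864/709 d=-11/1418
  seg 4: a=-1 b=144/709 c=1695/1418 d=-565/1418
S(23/4) = -88569/90752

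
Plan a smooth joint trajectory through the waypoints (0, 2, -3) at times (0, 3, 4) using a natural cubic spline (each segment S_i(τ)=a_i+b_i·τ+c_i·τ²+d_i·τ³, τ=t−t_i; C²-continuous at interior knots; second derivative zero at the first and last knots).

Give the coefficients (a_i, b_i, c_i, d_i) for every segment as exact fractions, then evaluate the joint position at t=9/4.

Δ: Δ0=2/3, Δ1=-5
row 1: diag=8, rhs=-34; c'=1/8, d'=-17/4
back: M1=-17/4
M: M0=0, M1=-17/4, M2=0
seg 0: a=0, c=M0/2=0, d=(M1−M0)/(6·3)=-17/72, b=Δ0−h0·(2M0+M1)/6=67/24
seg 1: a=2, c=M1/2=-17/8, d=(M2−M1)/(6·1)=17/24, b=Δ1−h1·(2M1+M2)/6=-43/12
t_q=9/4 → seg 0, τ=9/4; S=0+67/24·τ+0·τ²+-17/72·τ³=1839/512

  seg 0: a=0 b=67/24 c=0 d=-17/72
  seg 1: a=2 b=-43/12 c=-17/8 d=17/24
S(9/4) = 1839/512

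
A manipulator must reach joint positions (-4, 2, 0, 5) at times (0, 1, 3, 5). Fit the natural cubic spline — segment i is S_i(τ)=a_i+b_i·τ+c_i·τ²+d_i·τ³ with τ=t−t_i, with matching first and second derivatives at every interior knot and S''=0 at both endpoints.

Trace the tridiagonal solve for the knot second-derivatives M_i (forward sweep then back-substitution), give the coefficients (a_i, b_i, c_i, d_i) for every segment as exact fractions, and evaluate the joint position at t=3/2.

  seg 0: a=-4 b=327/44 c=0 d=-63/44
  seg 1: a=2 b=69/22 c=-189/44 d=49/44
  seg 2: a=0 b=-15/22 c=105/44 d=-35/88
S(3/2) = 927/352

Δ: Δ0=6, Δ1=-1, Δ2=5/2
row 1: diag=6, rhs=-42; c'=1/3, d'=-7
row 2: denom=8−2·1/3=22/3; d'=(21−2·-7)/(22/3)=105/22
back: M2=105/22
back: M1=-7−1/3·105/22=-189/22
M: M0=0, M1=-189/22, M2=105/22, M3=0
seg 0: a=-4, c=M0/2=0, d=(M1−M0)/(6·1)=-63/44, b=Δ0−h0·(2M0+M1)/6=327/44
seg 1: a=2, c=M1/2=-189/44, d=(M2−M1)/(6·2)=49/44, b=Δ1−h1·(2M1+M2)/6=69/22
seg 2: a=0, c=M2/2=105/44, d=(M3−M2)/(6·2)=-35/88, b=Δ2−h2·(2M2+M3)/6=-15/22
t_q=3/2 → seg 1, τ=1/2; S=2+69/22·τ+-189/44·τ²+49/44·τ³=927/352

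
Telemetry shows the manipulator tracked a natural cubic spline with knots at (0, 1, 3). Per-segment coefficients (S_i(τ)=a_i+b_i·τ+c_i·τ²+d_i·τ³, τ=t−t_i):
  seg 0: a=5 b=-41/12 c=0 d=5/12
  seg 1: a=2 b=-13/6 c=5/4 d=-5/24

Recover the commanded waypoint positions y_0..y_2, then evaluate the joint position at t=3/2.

y_0 = S_0(0) = a_0 = 5
y_1 = S_1(0) = a_1 = 2
y_2 = S_1(2) = 1
t_q=3/2 is in segment 1 (τ=1/2); S_1(τ)=77/64

y_0=5 y_1=2 y_2=1
S(3/2) = 77/64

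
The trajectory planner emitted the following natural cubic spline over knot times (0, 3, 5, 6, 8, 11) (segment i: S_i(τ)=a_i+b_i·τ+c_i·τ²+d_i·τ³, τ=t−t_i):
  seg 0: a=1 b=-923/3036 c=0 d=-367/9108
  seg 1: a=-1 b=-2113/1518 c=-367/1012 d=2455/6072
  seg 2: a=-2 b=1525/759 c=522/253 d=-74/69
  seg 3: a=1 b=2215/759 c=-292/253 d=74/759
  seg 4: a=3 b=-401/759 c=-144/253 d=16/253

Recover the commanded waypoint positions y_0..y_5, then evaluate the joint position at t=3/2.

y_0=1 y_1=-1 y_2=-2 y_3=1 y_4=3 y_5=-2
S(3/2) = 3303/8096

y_0 = S_0(0) = a_0 = 1
y_1 = S_1(0) = a_1 = -1
y_2 = S_2(0) = a_2 = -2
y_3 = S_3(0) = a_3 = 1
y_4 = S_4(0) = a_4 = 3
y_5 = S_4(3) = -2
t_q=3/2 is in segment 0 (τ=3/2); S_0(τ)=3303/8096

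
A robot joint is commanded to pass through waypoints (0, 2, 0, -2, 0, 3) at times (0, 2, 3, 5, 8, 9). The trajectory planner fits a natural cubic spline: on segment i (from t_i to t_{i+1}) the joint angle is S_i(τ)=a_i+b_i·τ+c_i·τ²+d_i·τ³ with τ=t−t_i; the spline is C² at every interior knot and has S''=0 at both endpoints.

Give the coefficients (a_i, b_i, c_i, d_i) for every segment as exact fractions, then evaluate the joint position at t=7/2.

  seg 0: a=0 b=14321/6879 c=0 d=-3721/13758
  seg 1: a=2 b=-8005/6879 c=-3721/2293 d=5410/6879
  seg 2: a=0 b=-14101/6879 c=1689/2293 d=-728/6879
  seg 3: a=-2 b=-2569/6879 c=233/2293 d=562/6879
  seg 4: a=0 b=16799/6879 c=1919/2293 d=-1919/6879
S(7/2) = -7833/9172

Δ: Δ0=1, Δ1=-2, Δ2=-1, Δ3=2/3, Δ4=3
row 1: diag=6, rhs=-18; c'=1/6, d'=-3
row 2: denom=6−1·1/6=35/6; d'=(6−1·-3)/(35/6)=54/35
row 3: denom=10−2·12/35=326/35; d'=(10−2·54/35)/(326/35)=121/163
row 4: denom=8−3·105/326=2293/326; d'=(14−3·121/163)/(2293/326)=3838/2293
back: M4=3838/2293
back: M3=121/163−105/326·3838/2293=466/2293
back: M2=54/35−12/35·466/2293=3378/2293
back: M1=-3−1/6·3378/2293=-7442/2293
M: M0=0, M1=-7442/2293, M2=3378/2293, M3=466/2293, M4=3838/2293, M5=0
seg 0: a=0, c=M0/2=0, d=(M1−M0)/(6·2)=-3721/13758, b=Δ0−h0·(2M0+M1)/6=14321/6879
seg 1: a=2, c=M1/2=-3721/2293, d=(M2−M1)/(6·1)=5410/6879, b=Δ1−h1·(2M1+M2)/6=-8005/6879
seg 2: a=0, c=M2/2=1689/2293, d=(M3−M2)/(6·2)=-728/6879, b=Δ2−h2·(2M2+M3)/6=-14101/6879
seg 3: a=-2, c=M3/2=233/2293, d=(M4−M3)/(6·3)=562/6879, b=Δ3−h3·(2M3+M4)/6=-2569/6879
seg 4: a=0, c=M4/2=1919/2293, d=(M5−M4)/(6·1)=-1919/6879, b=Δ4−h4·(2M4+M5)/6=16799/6879
t_q=7/2 → seg 2, τ=1/2; S=0+-14101/6879·τ+1689/2293·τ²+-728/6879·τ³=-7833/9172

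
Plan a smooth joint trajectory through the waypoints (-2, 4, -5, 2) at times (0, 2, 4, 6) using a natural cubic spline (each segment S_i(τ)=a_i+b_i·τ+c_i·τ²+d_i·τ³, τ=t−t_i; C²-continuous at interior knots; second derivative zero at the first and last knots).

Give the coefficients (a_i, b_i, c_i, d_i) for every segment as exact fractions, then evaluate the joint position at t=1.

  seg 0: a=-2 b=83/15 c=0 d=-19/30
  seg 1: a=4 b=-31/15 c=-19/5 d=31/24
  seg 2: a=-5 b=-53/30 c=79/20 d=-79/120
S(1) = 29/10

Δ: Δ0=3, Δ1=-9/2, Δ2=7/2
row 1: diag=8, rhs=-45; c'=1/4, d'=-45/8
row 2: denom=8−2·1/4=15/2; d'=(48−2·-45/8)/(15/2)=79/10
back: M2=79/10
back: M1=-45/8−1/4·79/10=-38/5
M: M0=0, M1=-38/5, M2=79/10, M3=0
seg 0: a=-2, c=M0/2=0, d=(M1−M0)/(6·2)=-19/30, b=Δ0−h0·(2M0+M1)/6=83/15
seg 1: a=4, c=M1/2=-19/5, d=(M2−M1)/(6·2)=31/24, b=Δ1−h1·(2M1+M2)/6=-31/15
seg 2: a=-5, c=M2/2=79/20, d=(M3−M2)/(6·2)=-79/120, b=Δ2−h2·(2M2+M3)/6=-53/30
t_q=1 → seg 0, τ=1; S=-2+83/15·τ+0·τ²+-19/30·τ³=29/10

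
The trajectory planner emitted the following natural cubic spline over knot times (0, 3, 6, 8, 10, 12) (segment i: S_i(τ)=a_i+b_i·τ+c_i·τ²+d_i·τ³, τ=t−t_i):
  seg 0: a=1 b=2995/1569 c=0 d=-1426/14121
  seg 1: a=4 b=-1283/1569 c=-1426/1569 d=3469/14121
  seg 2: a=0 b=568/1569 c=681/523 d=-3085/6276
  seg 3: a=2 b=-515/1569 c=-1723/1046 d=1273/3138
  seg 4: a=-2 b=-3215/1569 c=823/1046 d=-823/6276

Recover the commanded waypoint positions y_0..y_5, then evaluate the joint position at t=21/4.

y_0=1 y_1=4 y_2=0 y_3=2 y_4=-2 y_5=-4
S(21/4) = 11959/33472

y_0 = S_0(0) = a_0 = 1
y_1 = S_1(0) = a_1 = 4
y_2 = S_2(0) = a_2 = 0
y_3 = S_3(0) = a_3 = 2
y_4 = S_4(0) = a_4 = -2
y_5 = S_4(2) = -4
t_q=21/4 is in segment 1 (τ=9/4); S_1(τ)=11959/33472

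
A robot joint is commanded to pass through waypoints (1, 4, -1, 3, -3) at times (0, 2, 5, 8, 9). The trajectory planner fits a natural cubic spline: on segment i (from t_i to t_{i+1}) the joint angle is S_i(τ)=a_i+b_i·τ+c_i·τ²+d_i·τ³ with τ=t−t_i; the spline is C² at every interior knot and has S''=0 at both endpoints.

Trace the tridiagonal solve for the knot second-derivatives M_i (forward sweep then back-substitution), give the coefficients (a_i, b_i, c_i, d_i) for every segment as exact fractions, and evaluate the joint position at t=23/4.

Δ: Δ0=3/2, Δ1=-5/3, Δ2=4/3, Δ3=-6
row 1: diag=10, rhs=-19; c'=3/10, d'=-19/10
row 2: denom=12−3·3/10=111/10; d'=(18−3·-19/10)/(111/10)=79/37
row 3: denom=8−3·10/37=266/37; d'=(-44−3·79/37)/(266/37)=-1865/266
back: M3=-1865/266
back: M2=79/37−10/37·-1865/266=536/133
back: M1=-19/10−3/10·536/133=-827/266
M: M0=0, M1=-827/266, M2=536/133, M3=-1865/266, M4=0
seg 0: a=1, c=M0/2=0, d=(M1−M0)/(6·2)=-827/3192, b=Δ0−h0·(2M0+M1)/6=1012/399
seg 1: a=4, c=M1/2=-827/532, d=(M2−M1)/(6·3)=211/532, b=Δ1−h1·(2M1+M2)/6=-457/798
seg 2: a=-1, c=M2/2=268/133, d=(M3−M2)/(6·3)=-979/1596, b=Δ2−h2·(2M2+M3)/6=1291/1596
seg 3: a=3, c=M3/2=-1865/532, d=(M4−M3)/(6·1)=1865/1596, b=Δ3−h3·(2M3+M4)/6=-2923/798
t_q=23/4 → seg 2, τ=3/4; S=-1+1291/1596·τ+268/133·τ²+-979/1596·τ³=16389/34048

  seg 0: a=1 b=1012/399 c=0 d=-827/3192
  seg 1: a=4 b=-457/798 c=-827/532 d=211/532
  seg 2: a=-1 b=1291/1596 c=268/133 d=-979/1596
  seg 3: a=3 b=-2923/798 c=-1865/532 d=1865/1596
S(23/4) = 16389/34048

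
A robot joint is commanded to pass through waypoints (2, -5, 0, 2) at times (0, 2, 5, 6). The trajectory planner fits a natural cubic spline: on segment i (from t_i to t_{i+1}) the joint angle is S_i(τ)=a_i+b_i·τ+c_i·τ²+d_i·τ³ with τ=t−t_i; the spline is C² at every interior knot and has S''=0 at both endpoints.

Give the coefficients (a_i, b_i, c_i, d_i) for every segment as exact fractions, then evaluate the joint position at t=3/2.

  seg 0: a=2 b=-1975/426 c=0 d=121/426
  seg 1: a=-5 b=-523/426 c=121/71 d=-35/142
  seg 2: a=0 b=499/213 c=-73/142 d=73/426
S(3/2) = -4539/1136

Δ: Δ0=-7/2, Δ1=5/3, Δ2=2
row 1: diag=10, rhs=31; c'=3/10, d'=31/10
row 2: denom=8−3·3/10=71/10; d'=(2−3·31/10)/(71/10)=-73/71
back: M2=-73/71
back: M1=31/10−3/10·-73/71=242/71
M: M0=0, M1=242/71, M2=-73/71, M3=0
seg 0: a=2, c=M0/2=0, d=(M1−M0)/(6·2)=121/426, b=Δ0−h0·(2M0+M1)/6=-1975/426
seg 1: a=-5, c=M1/2=121/71, d=(M2−M1)/(6·3)=-35/142, b=Δ1−h1·(2M1+M2)/6=-523/426
seg 2: a=0, c=M2/2=-73/142, d=(M3−M2)/(6·1)=73/426, b=Δ2−h2·(2M2+M3)/6=499/213
t_q=3/2 → seg 0, τ=3/2; S=2+-1975/426·τ+0·τ²+121/426·τ³=-4539/1136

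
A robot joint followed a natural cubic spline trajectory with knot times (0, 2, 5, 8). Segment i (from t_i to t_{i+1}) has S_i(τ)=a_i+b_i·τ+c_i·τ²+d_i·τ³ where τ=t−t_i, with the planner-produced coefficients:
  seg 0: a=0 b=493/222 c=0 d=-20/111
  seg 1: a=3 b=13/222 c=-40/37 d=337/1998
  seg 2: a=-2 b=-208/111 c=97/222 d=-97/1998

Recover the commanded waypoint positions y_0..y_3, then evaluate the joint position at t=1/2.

y_0=0 y_1=3 y_2=-2 y_3=-5
S(1/2) = 161/148

y_0 = S_0(0) = a_0 = 0
y_1 = S_1(0) = a_1 = 3
y_2 = S_2(0) = a_2 = -2
y_3 = S_2(3) = -5
t_q=1/2 is in segment 0 (τ=1/2); S_0(τ)=161/148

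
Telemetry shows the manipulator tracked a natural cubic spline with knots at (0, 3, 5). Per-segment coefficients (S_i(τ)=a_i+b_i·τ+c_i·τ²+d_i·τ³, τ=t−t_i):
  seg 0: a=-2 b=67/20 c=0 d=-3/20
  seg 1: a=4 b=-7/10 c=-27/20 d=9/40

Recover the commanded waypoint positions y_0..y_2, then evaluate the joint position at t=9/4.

y_0 = S_0(0) = a_0 = -2
y_1 = S_1(0) = a_1 = 4
y_2 = S_1(2) = -1
t_q=9/4 is in segment 0 (τ=9/4); S_0(τ)=4901/1280

y_0=-2 y_1=4 y_2=-1
S(9/4) = 4901/1280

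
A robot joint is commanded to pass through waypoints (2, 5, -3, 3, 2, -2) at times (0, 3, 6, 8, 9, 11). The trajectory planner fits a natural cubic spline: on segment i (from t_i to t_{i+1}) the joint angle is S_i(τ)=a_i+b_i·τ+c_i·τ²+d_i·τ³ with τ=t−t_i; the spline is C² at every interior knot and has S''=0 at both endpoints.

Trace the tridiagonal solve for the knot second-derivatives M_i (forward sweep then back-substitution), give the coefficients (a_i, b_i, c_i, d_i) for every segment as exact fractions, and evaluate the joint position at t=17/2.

  seg 0: a=2 b=9382/3597 c=0 d=-5785/32373
  seg 1: a=5 b=-7973/3597 c=-5785/3597 d=15736/32373
  seg 2: a=-3 b=4525/3597 c=3317/1199 d=-3409/3597
  seg 3: a=3 b=311/327 c=-3501/1199 d=3485/3597
  seg 4: a=2 b=-7130/3597 c=-16/1199 d=8/3597
S(17/2) = 27497/9592

Δ: Δ0=1, Δ1=-8/3, Δ2=3, Δ3=-1, Δ4=-2
row 1: diag=12, rhs=-22; c'=1/4, d'=-11/6
row 2: denom=10−3·1/4=37/4; d'=(34−3·-11/6)/(37/4)=158/37
row 3: denom=6−2·8/37=206/37; d'=(-24−2·158/37)/(206/37)=-602/103
row 4: denom=6−1·37/206=1199/206; d'=(-6−1·-602/103)/(1199/206)=-32/1199
back: M4=-32/1199
back: M3=-602/103−37/206·-32/1199=-7002/1199
back: M2=158/37−8/37·-7002/1199=6634/1199
back: M1=-11/6−1/4·6634/1199=-11570/3597
M: M0=0, M1=-11570/3597, M2=6634/1199, M3=-7002/1199, M4=-32/1199, M5=0
seg 0: a=2, c=M0/2=0, d=(M1−M0)/(6·3)=-5785/32373, b=Δ0−h0·(2M0+M1)/6=9382/3597
seg 1: a=5, c=M1/2=-5785/3597, d=(M2−M1)/(6·3)=15736/32373, b=Δ1−h1·(2M1+M2)/6=-7973/3597
seg 2: a=-3, c=M2/2=3317/1199, d=(M3−M2)/(6·2)=-3409/3597, b=Δ2−h2·(2M2+M3)/6=4525/3597
seg 3: a=3, c=M3/2=-3501/1199, d=(M4−M3)/(6·1)=3485/3597, b=Δ3−h3·(2M3+M4)/6=311/327
seg 4: a=2, c=M4/2=-16/1199, d=(M5−M4)/(6·2)=8/3597, b=Δ4−h4·(2M4+M5)/6=-7130/3597
t_q=17/2 → seg 3, τ=1/2; S=3+311/327·τ+-3501/1199·τ²+3485/3597·τ³=27497/9592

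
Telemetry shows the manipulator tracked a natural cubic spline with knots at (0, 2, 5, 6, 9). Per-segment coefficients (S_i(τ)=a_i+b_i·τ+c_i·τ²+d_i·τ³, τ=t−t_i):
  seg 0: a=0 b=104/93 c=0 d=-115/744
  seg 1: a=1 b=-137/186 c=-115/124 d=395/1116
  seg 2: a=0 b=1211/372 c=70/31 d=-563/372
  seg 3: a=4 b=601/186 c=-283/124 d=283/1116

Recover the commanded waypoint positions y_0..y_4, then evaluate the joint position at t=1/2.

y_0 = S_0(0) = a_0 = 0
y_1 = S_1(0) = a_1 = 1
y_2 = S_2(0) = a_2 = 0
y_3 = S_3(0) = a_3 = 4
y_4 = S_3(3) = 0
t_q=1/2 is in segment 0 (τ=1/2); S_0(τ)=1071/1984

y_0=0 y_1=1 y_2=0 y_3=4 y_4=0
S(1/2) = 1071/1984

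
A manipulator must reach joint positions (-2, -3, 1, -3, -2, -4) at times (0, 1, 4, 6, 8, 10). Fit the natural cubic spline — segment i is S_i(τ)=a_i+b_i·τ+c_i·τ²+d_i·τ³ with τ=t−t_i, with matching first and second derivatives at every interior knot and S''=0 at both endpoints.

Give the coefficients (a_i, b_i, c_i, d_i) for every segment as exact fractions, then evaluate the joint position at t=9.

Δ: Δ0=-1, Δ1=4/3, Δ2=-2, Δ3=1/2, Δ4=-1
row 1: diag=8, rhs=14; c'=3/8, d'=7/4
row 2: denom=10−3·3/8=71/8; d'=(-20−3·7/4)/(71/8)=-202/71
row 3: denom=8−2·16/71=536/71; d'=(15−2·-202/71)/(536/71)=1469/536
row 4: denom=8−2·71/268=1001/134; d'=(-9−2·1469/536)/(1001/134)=-3881/2002
back: M4=-3881/2002
back: M3=1469/536−71/268·-3881/2002=6515/2002
back: M2=-202/71−16/71·6515/2002=-3582/1001
back: M1=7/4−3/8·-3582/1001=3095/1001
M: M0=0, M1=3095/1001, M2=-3582/1001, M3=6515/2002, M4=-3881/2002, M5=0
seg 0: a=-2, c=M0/2=0, d=(M1−M0)/(6·1)=3095/6006, b=Δ0−h0·(2M0+M1)/6=-9101/6006
seg 1: a=-3, c=M1/2=3095/2002, d=(M2−M1)/(6·3)=-607/1638, b=Δ1−h1·(2M1+M2)/6=92/3003
seg 2: a=1, c=M2/2=-1791/1001, d=(M3−M2)/(6·2)=13679/24024, b=Δ2−h2·(2M2+M3)/6=-323/462
seg 3: a=-3, c=M3/2=6515/4004, d=(M4−M3)/(6·2)=-2599/6006, b=Δ3−h3·(2M3+M4)/6=-439/429
seg 4: a=-2, c=M4/2=-3881/4004, d=(M5−M4)/(6·2)=3881/24024, b=Δ4−h4·(2M4+M5)/6=878/3003
t_q=9 → seg 4, τ=1; S=-2+878/3003·τ+-3881/4004·τ²+3881/24024·τ³=-20143/8008

  seg 0: a=-2 b=-9101/6006 c=0 d=3095/6006
  seg 1: a=-3 b=92/3003 c=3095/2002 d=-607/1638
  seg 2: a=1 b=-323/462 c=-1791/1001 d=13679/24024
  seg 3: a=-3 b=-439/429 c=6515/4004 d=-2599/6006
  seg 4: a=-2 b=878/3003 c=-3881/4004 d=3881/24024
S(9) = -20143/8008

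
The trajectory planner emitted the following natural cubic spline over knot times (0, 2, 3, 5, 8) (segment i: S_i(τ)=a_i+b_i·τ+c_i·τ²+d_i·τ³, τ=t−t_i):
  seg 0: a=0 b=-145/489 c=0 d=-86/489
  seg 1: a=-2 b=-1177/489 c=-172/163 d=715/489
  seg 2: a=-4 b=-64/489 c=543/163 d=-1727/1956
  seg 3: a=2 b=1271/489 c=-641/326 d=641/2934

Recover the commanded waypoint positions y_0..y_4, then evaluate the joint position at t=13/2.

y_0=0 y_1=-2 y_2=-4 y_3=2 y_4=-2
S(13/2) = 5769/2608

y_0 = S_0(0) = a_0 = 0
y_1 = S_1(0) = a_1 = -2
y_2 = S_2(0) = a_2 = -4
y_3 = S_3(0) = a_3 = 2
y_4 = S_3(3) = -2
t_q=13/2 is in segment 3 (τ=3/2); S_3(τ)=5769/2608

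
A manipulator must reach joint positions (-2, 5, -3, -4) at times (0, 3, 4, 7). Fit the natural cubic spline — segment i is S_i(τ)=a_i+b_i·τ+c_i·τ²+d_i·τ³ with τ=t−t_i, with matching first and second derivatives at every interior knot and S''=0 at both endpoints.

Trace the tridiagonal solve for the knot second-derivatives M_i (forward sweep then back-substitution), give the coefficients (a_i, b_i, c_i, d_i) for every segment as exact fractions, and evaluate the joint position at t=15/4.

  seg 0: a=-2 b=418/63 c=0 d=-271/567
  seg 1: a=5 b=-395/63 c=-271/63 d=18/7
  seg 2: a=-3 b=-451/63 c=215/63 d=-215/567
S(15/4) = -697/672

Δ: Δ0=7/3, Δ1=-8, Δ2=-1/3
row 1: diag=8, rhs=-62; c'=1/8, d'=-31/4
row 2: denom=8−1·1/8=63/8; d'=(46−1·-31/4)/(63/8)=430/63
back: M2=430/63
back: M1=-31/4−1/8·430/63=-542/63
M: M0=0, M1=-542/63, M2=430/63, M3=0
seg 0: a=-2, c=M0/2=0, d=(M1−M0)/(6·3)=-271/567, b=Δ0−h0·(2M0+M1)/6=418/63
seg 1: a=5, c=M1/2=-271/63, d=(M2−M1)/(6·1)=18/7, b=Δ1−h1·(2M1+M2)/6=-395/63
seg 2: a=-3, c=M2/2=215/63, d=(M3−M2)/(6·3)=-215/567, b=Δ2−h2·(2M2+M3)/6=-451/63
t_q=15/4 → seg 1, τ=3/4; S=5+-395/63·τ+-271/63·τ²+18/7·τ³=-697/672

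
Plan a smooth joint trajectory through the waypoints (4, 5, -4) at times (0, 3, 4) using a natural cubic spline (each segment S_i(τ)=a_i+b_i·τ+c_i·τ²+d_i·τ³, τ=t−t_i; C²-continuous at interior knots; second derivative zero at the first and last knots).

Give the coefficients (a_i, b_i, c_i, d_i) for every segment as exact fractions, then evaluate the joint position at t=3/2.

Δ: Δ0=1/3, Δ1=-9
row 1: diag=8, rhs=-56; c'=1/8, d'=-7
back: M1=-7
M: M0=0, M1=-7, M2=0
seg 0: a=4, c=M0/2=0, d=(M1−M0)/(6·3)=-7/18, b=Δ0−h0·(2M0+M1)/6=23/6
seg 1: a=5, c=M1/2=-7/2, d=(M2−M1)/(6·1)=7/6, b=Δ1−h1·(2M1+M2)/6=-20/3
t_q=3/2 → seg 0, τ=3/2; S=4+23/6·τ+0·τ²+-7/18·τ³=135/16

  seg 0: a=4 b=23/6 c=0 d=-7/18
  seg 1: a=5 b=-20/3 c=-7/2 d=7/6
S(3/2) = 135/16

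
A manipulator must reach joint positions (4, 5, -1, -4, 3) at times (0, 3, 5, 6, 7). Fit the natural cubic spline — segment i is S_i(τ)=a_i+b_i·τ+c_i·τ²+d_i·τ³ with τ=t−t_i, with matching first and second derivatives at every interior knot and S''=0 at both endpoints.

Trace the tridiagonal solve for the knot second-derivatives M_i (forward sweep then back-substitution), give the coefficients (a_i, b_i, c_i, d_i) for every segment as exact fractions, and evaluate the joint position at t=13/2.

  seg 0: a=4 b=362/321 c=0 d=-85/963
  seg 1: a=5 b=-403/321 c=-85/107 d=-25/642
  seg 2: a=-1 b=-1573/321 c=-110/107 d=940/321
  seg 3: a=-4 b=587/321 c=830/107 d=-830/321
S(13/2) = -629/428

Δ: Δ0=1/3, Δ1=-3, Δ2=-3, Δ3=7
row 1: diag=10, rhs=-20; c'=1/5, d'=-2
row 2: denom=6−2·1/5=28/5; d'=(0−2·-2)/(28/5)=5/7
row 3: denom=4−1·5/28=107/28; d'=(60−1·5/7)/(107/28)=1660/107
back: M3=1660/107
back: M2=5/7−5/28·1660/107=-220/107
back: M1=-2−1/5·-220/107=-170/107
M: M0=0, M1=-170/107, M2=-220/107, M3=1660/107, M4=0
seg 0: a=4, c=M0/2=0, d=(M1−M0)/(6·3)=-85/963, b=Δ0−h0·(2M0+M1)/6=362/321
seg 1: a=5, c=M1/2=-85/107, d=(M2−M1)/(6·2)=-25/642, b=Δ1−h1·(2M1+M2)/6=-403/321
seg 2: a=-1, c=M2/2=-110/107, d=(M3−M2)/(6·1)=940/321, b=Δ2−h2·(2M2+M3)/6=-1573/321
seg 3: a=-4, c=M3/2=830/107, d=(M4−M3)/(6·1)=-830/321, b=Δ3−h3·(2M3+M4)/6=587/321
t_q=13/2 → seg 3, τ=1/2; S=-4+587/321·τ+830/107·τ²+-830/321·τ³=-629/428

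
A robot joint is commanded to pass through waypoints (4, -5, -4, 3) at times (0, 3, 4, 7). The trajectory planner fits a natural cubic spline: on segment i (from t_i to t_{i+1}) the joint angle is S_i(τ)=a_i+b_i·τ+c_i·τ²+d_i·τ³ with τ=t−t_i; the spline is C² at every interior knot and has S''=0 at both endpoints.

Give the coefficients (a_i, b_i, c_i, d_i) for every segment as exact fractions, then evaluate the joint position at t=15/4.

Δ: Δ0=-3, Δ1=1, Δ2=7/3
row 1: diag=8, rhs=24; c'=1/8, d'=3
row 2: denom=8−1·1/8=63/8; d'=(8−1·3)/(63/8)=40/63
back: M2=40/63
back: M1=3−1/8·40/63=184/63
M: M0=0, M1=184/63, M2=40/63, M3=0
seg 0: a=4, c=M0/2=0, d=(M1−M0)/(6·3)=92/567, b=Δ0−h0·(2M0+M1)/6=-281/63
seg 1: a=-5, c=M1/2=92/63, d=(M2−M1)/(6·1)=-8/21, b=Δ1−h1·(2M1+M2)/6=-5/63
seg 2: a=-4, c=M2/2=20/63, d=(M3−M2)/(6·3)=-20/567, b=Δ2−h2·(2M2+M3)/6=107/63
t_q=15/4 → seg 1, τ=3/4; S=-5+-5/63·τ+92/63·τ²+-8/21·τ³=-739/168

  seg 0: a=4 b=-281/63 c=0 d=92/567
  seg 1: a=-5 b=-5/63 c=92/63 d=-8/21
  seg 2: a=-4 b=107/63 c=20/63 d=-20/567
S(15/4) = -739/168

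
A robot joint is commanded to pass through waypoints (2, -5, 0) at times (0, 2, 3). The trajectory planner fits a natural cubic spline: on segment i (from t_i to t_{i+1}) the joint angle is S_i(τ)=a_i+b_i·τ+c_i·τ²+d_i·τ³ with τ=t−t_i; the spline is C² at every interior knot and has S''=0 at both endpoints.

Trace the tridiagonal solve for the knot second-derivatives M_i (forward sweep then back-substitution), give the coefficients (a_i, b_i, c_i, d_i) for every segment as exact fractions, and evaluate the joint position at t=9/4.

Δ: Δ0=-7/2, Δ1=5
row 1: diag=6, rhs=51; c'=1/6, d'=17/2
back: M1=17/2
M: M0=0, M1=17/2, M2=0
seg 0: a=2, c=M0/2=0, d=(M1−M0)/(6·2)=17/24, b=Δ0−h0·(2M0+M1)/6=-19/3
seg 1: a=-5, c=M1/2=17/4, d=(M2−M1)/(6·1)=-17/12, b=Δ1−h1·(2M1+M2)/6=13/6
t_q=9/4 → seg 1, τ=1/4; S=-5+13/6·τ+17/4·τ²+-17/12·τ³=-1079/256

  seg 0: a=2 b=-19/3 c=0 d=17/24
  seg 1: a=-5 b=13/6 c=17/4 d=-17/12
S(9/4) = -1079/256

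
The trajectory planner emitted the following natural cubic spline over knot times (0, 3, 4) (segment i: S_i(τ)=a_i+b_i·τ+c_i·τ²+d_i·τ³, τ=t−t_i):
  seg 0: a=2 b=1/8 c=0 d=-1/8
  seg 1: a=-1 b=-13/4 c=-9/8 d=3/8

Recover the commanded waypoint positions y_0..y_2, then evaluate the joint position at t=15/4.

y_0=2 y_1=-1 y_2=-5
S(15/4) = -2003/512

y_0 = S_0(0) = a_0 = 2
y_1 = S_1(0) = a_1 = -1
y_2 = S_1(1) = -5
t_q=15/4 is in segment 1 (τ=3/4); S_1(τ)=-2003/512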